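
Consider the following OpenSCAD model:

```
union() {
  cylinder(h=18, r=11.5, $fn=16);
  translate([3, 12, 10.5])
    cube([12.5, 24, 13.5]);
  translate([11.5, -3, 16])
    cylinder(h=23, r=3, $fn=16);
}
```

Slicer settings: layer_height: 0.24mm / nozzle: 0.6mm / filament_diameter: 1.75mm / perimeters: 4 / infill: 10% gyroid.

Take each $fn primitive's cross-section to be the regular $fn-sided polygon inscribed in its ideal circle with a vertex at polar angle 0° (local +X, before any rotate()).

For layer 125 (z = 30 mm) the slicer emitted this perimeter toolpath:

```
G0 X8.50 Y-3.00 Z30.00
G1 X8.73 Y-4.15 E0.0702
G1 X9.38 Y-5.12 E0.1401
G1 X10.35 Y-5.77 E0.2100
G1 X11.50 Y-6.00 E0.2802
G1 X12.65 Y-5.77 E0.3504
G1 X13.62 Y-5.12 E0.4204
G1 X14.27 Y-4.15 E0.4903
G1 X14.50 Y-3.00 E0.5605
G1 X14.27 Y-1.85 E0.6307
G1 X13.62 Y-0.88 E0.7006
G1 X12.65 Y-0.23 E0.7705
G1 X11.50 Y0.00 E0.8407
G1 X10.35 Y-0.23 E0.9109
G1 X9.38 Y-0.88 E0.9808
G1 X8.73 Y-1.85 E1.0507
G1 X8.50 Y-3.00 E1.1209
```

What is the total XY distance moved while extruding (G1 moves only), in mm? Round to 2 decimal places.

18.72 mm

Sum the Euclidean lengths of each G1 segment: total = 18.72 mm.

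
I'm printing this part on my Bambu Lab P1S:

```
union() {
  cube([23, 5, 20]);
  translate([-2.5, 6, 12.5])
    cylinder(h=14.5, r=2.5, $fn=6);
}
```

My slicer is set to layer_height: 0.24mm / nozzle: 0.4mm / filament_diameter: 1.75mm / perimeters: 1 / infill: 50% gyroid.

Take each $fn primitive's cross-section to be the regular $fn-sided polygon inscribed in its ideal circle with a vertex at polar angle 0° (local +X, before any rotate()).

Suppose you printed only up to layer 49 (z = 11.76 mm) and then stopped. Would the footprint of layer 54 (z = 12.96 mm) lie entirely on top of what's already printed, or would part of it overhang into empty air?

part overhangs

Compare the two slices. At z = 11.76: the 23×5 cube contributes its full rectangle (area 115.00 mm²); the cylinder at (-2.5, 6) is absent (z outside [12.5, 27]); Taking the union: only the 23×5 cube is present, so the union is just that shape — area = 115.00 mm². At z = 12.96: the cube (footprint 23×5) is included at this height (area 115.00 mm²); the r=2.5 cylinder at (-2.5, 6) gives a regular 6-gon of circumradius 2.5 (constant along its height) (area = (6/2)·2.500²·sin(360°/6) = 16.24 mm²); Combining (union): the 2 present regions are separate (no shared area or edge), so areas and boundary lengths simply add and each stays a separate island — area = 131.24 mm². Checking containment: at z = 12.96 the cross-section extends beyond the z = 11.76 cross-section by about 16.24 mm².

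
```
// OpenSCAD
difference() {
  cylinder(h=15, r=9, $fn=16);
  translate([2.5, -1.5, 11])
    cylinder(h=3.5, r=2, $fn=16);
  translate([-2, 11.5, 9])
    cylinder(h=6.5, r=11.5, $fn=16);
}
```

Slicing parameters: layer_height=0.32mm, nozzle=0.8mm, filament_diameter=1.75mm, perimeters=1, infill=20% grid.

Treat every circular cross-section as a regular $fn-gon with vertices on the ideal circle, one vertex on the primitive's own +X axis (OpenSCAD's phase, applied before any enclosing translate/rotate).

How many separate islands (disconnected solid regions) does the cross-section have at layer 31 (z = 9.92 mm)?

At z = 9.92 mm: the r=9 cylinder contributes a regular 16-gon of circumradius 9; the cylinder at (2.5, -1.5) does not reach this height (z outside [11, 14.5]); the r=11.5 cylinder at (-2, 11.5) contributes a regular 16-gon of circumradius 11.5; Subtracting the remaining from the first: starting from the r=9 cylinder, the r=11.5 cylinder at (-2, 11.5) partially overlaps it — only the 97.89 mm² overlap (of its 404.88 mm²) is removed, clipping the outline — 1 connected region. Overall, the cross-section is a single solid region. Island count = 1.

1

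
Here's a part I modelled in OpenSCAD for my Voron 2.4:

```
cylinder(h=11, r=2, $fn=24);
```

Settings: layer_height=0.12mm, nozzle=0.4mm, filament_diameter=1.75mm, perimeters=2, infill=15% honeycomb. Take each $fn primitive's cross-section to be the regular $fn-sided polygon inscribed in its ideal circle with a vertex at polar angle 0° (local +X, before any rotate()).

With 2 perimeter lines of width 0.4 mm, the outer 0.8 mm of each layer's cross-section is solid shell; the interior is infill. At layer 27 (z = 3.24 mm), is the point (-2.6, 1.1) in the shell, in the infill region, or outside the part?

outside

At z = 3.24 mm: the r=2 cylinder contributes a regular 24-gon of circumradius 2. Overall, the cross-section is a single solid region. The nearest boundary edge runs (-1.73, 1.00)→(-1.93, 0.52); distance from the point to it = 0.84 mm. The point is not inside any of the regions above, so it lies outside the cross-section (0.84 mm from the nearest boundary).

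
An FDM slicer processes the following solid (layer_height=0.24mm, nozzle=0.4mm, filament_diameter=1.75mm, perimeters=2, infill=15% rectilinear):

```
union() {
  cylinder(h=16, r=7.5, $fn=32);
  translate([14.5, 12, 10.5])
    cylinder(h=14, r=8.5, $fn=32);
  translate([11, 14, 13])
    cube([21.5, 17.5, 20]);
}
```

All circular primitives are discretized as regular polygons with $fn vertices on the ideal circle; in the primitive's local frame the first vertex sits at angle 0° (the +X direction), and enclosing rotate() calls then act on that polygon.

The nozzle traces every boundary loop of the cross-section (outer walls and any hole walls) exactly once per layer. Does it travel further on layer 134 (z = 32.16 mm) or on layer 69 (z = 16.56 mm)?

layer 69 (z = 16.56 mm)

Layer 134 (z = 32.16): the cylinder is not intersected at this z (z outside [0, 16]); the cylinder at (14.5, 12) is absent (z outside [10.5, 24.5]); the cube at (11, 14) (footprint 21.5×17.5) is included at this height (perimeter 78.00 mm); Taking the union: only the 21.5×17.5 cube at (11, 14) is present, so the union is just that shape — boundary = 78.00 mm. So its perimeter = 78.00 mm. Layer 69 (z = 16.56): the cylinder is absent (z outside [0, 16]); the r=8.5 cylinder at (14.5, 12) gives a regular 32-gon of circumradius 8.5 (constant along its height) (perimeter = 2·32·8.500·sin(180°/32) = 53.32 mm); the 21.5×17.5 cube at (11, 14) contributes its full rectangle (perimeter 78.00 mm); Merging all regions: the regions partially overlap (shared area 61.38 mm²), so the edge portions inside another operand are dropped and the merged outline is re-measured after clipping — boundary = 98.95 mm. So its perimeter = 98.95 mm. Layer 69 is larger (98.95 vs 78.00 mm).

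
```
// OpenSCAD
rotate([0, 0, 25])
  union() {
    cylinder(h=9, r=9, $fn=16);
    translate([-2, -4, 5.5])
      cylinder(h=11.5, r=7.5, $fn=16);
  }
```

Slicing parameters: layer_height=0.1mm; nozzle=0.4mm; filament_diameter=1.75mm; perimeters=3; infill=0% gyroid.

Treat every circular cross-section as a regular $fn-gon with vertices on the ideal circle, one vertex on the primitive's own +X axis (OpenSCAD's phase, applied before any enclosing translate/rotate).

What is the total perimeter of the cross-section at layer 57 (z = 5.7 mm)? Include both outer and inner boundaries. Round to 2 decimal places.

61.11 mm

At z = 5.7 mm: the cylinder: section is a regular 16-gon, circumradius r=9 (perimeter = 2·16·9.000·sin(180°/16) = 56.19 mm); the cylinder at (-2, -4): section is a regular 16-gon, circumradius r=7.5 (perimeter = 2·16·7.500·sin(180°/16) = 46.82 mm); Taking the union: the regions partially overlap (shared area 134.00 mm²), so the edge portions inside another operand are dropped and the merged outline is re-measured after clipping — boundary = 61.11 mm; (rotated 25° about Z; rotation is an isometry so areas/perimeters/island counts are preserved). Overall, the cross-section is a single solid region. Total boundary length (outer) = 61.11 mm.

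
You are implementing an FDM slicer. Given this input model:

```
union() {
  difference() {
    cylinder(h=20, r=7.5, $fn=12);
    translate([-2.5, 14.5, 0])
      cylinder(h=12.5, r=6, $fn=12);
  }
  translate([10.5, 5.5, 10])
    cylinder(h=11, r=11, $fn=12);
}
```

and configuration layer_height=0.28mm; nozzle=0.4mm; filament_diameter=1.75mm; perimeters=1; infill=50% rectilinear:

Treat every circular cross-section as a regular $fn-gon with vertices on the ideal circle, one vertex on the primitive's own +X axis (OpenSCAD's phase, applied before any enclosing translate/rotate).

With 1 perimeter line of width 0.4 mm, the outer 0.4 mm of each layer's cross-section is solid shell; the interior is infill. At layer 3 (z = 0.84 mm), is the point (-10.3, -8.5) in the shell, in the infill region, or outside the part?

At z = 0.84 mm: the r=7.5 cylinder gives a regular 12-gon of circumradius 7.5 (constant along its height); the r=6 cylinder at (-2.5, 14.5) gives a regular 12-gon of circumradius 6 (constant along its height); After the difference (first − rest): starting from the r=7.5 cylinder, the r=6 cylinder at (-2.5, 14.5) misses the remaining region (no effect) — 1 connected region; the cylinder at (10.5, 5.5) is absent (z outside [10, 21]); Taking the union: only the result so far is present, so the union is just that shape — 1 connected region. Overall, the cross-section is a single solid region. The nearest boundary edge runs (-3.75, -6.50)→(-6.50, -3.75); distance from the point to it = 6.05 mm. The point is not inside any of the regions above, so it lies outside the cross-section (6.05 mm from the nearest boundary).

outside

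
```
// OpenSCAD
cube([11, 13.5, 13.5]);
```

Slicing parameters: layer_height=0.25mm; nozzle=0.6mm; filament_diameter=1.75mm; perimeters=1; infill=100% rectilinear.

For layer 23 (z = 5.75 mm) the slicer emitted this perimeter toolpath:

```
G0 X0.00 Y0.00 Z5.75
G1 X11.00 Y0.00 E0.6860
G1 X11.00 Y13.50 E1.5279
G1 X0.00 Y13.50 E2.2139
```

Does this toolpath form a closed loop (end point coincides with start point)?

Start point (G0): (0.00, 0.00). End point (last G1): the path does not return to the start — open.

no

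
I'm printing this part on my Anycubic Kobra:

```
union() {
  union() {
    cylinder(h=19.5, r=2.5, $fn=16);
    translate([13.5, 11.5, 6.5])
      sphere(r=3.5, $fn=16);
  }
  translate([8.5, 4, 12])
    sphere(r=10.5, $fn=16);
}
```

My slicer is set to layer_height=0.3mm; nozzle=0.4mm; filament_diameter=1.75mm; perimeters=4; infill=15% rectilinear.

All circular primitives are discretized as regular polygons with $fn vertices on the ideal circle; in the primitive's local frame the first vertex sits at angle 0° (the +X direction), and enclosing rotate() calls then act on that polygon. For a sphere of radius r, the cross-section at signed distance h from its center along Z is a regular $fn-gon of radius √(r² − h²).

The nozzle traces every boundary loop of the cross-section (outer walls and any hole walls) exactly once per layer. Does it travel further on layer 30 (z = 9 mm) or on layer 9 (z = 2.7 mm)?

layer 30 (z = 9 mm)

Layer 30 (z = 9): the cylinder: section is a regular 16-gon, circumradius r=2.5 (perimeter = 2·16·2.500·sin(180°/16) = 15.61 mm); the sphere at (13.5, 11.5): section is a regular 16-gon, circumradius = √(r²−h²) = √(3.5²−2.5²) = 2.449 (perimeter = 2·16·2.449·sin(180°/16) = 15.29 mm); Combining (union): the 2 present regions are separate (no shared area or edge), so areas and boundary lengths simply add and each stays a separate island — boundary = 30.90 mm; the r=10.5 sphere at (8.5, 4) slices to a regular 16-gon of circumradius 10.062 (√(r²−h²) with h=3 from center) (perimeter = 2·16·10.062·sin(180°/16) = 62.82 mm); Merging all regions: the regions partially overlap (shared area 24.86 mm²), so the edge portions inside another operand are dropped and the merged outline is re-measured after clipping — boundary = 66.73 mm. So its perimeter = 66.73 mm. Layer 9 (z = 2.7): the r=2.5 cylinder gives a regular 16-gon of circumradius 2.5 (constant along its height) (perimeter = 2·16·2.500·sin(180°/16) = 15.61 mm); the sphere at (13.5, 11.5) does not reach this height (|z−center|=3.800 > r=3.5); Merging all regions: only the r=2.5 cylinder is present, so the union is just that shape — boundary = 15.61 mm; the r=10.5 sphere at (8.5, 4) contributes a regular 16-gon of circumradius √(10.5²−9.3²) = 4.874 (perimeter = 2·16·4.874·sin(180°/16) = 30.43 mm); Combining (union): the 2 present regions are separate (no shared area or edge), so areas and boundary lengths simply add and each stays a separate island — boundary = 46.04 mm. So its perimeter = 46.04 mm. Layer 30 is larger (66.73 vs 46.04 mm).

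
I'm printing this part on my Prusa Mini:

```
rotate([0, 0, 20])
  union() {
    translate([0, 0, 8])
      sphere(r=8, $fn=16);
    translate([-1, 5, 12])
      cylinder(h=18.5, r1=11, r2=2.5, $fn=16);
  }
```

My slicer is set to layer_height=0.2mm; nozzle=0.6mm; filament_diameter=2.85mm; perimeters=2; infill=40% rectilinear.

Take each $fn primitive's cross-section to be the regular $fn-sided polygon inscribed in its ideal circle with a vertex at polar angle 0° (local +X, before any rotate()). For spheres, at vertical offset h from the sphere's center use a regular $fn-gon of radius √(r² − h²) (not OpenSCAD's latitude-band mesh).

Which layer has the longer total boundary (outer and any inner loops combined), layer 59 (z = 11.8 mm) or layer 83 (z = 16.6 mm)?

layer 83 (z = 16.6 mm)

Layer 59 (z = 11.8): the r=8 sphere slices to a regular 16-gon of circumradius 7.040 (√(r²−h²) with h=3.8 from center) (perimeter = 2·16·7.040·sin(180°/16) = 43.95 mm); the cone at (-1, 5) does not reach this height (z outside [12, 30.5]); Taking the union: only the r=8 sphere is present, so the union is just that shape — boundary = 43.95 mm; (whole slice rotated 20° about Z — lengths, areas and connectivity unchanged). So its perimeter = 43.95 mm. Layer 83 (z = 16.6): the sphere is not intersected at this z (|z−center|=8.600 > r=8); the cone at (-1, 5): at t=0.249 of its height the radius interpolates to r₁+(r₂−r₁)t = 8.886, giving a regular 16-gon of that circumradius (perimeter = 2·16·8.886·sin(180°/16) = 55.48 mm); Combining (union): only the cone at (-1, 5) is present, so the union is just that shape — boundary = 55.48 mm; (whole slice rotated 20° about Z — lengths, areas and connectivity unchanged). So its perimeter = 55.48 mm. Layer 83 is larger (55.48 vs 43.95 mm).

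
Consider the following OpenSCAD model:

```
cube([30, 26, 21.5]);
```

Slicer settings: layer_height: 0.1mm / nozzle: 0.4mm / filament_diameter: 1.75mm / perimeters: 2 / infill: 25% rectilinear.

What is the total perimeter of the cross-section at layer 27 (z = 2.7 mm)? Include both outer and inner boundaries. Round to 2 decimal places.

112.00 mm

At z = 2.7 mm: the 30×26 cube contributes its full rectangle (perimeter 112.00 mm). Overall, the cross-section is a single solid region. Total boundary length (outer) = 112.00 mm.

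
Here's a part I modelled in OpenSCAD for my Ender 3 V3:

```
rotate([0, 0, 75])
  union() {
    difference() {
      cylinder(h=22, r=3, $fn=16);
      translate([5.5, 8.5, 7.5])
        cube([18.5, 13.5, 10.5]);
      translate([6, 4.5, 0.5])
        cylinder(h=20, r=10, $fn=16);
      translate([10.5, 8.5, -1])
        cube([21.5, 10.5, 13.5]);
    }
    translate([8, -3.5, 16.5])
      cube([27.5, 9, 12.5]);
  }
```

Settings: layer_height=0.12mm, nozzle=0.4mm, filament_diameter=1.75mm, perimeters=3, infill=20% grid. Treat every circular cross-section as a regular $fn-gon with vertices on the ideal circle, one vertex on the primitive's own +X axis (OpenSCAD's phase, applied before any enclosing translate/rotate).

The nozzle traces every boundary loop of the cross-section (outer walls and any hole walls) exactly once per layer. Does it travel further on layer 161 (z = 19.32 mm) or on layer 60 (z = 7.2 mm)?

layer 161 (z = 19.32 mm)

Layer 161 (z = 19.32): the r=3 cylinder gives a regular 16-gon of circumradius 3 (constant along its height) (perimeter = 2·16·3.000·sin(180°/16) = 18.73 mm); the cube at (5.5, 8.5) is not intersected at this z (z outside [7.5, 18]); the r=10 cylinder at (6, 4.5) contributes a regular 16-gon of circumradius 10 (perimeter = 2·16·10.000·sin(180°/16) = 62.43 mm); the cube at (10.5, 8.5) does not reach this height (z outside [-1, 12.5]); Taking the first minus the rest: starting from the r=3 cylinder, the r=10 cylinder at (6, 4.5) partially overlaps it — only the 25.90 mm² overlap (of its 306.15 mm²) is removed, clipping the outline — boundary = 8.25 mm; the cube at (8, -3.5) is present — its section is the full 27.5×9 rectangle (perimeter 73.00 mm); Merging all regions: the 2 present regions are separate (no shared area or edge), so areas and boundary lengths simply add and each stays a separate island — boundary = 81.25 mm; (rotated 75° about Z; rotation is an isometry so areas/perimeters/island counts are preserved). So its perimeter = 81.25 mm. Layer 60 (z = 7.2): the r=3 cylinder contributes a regular 16-gon of circumradius 3 (perimeter = 2·16·3.000·sin(180°/16) = 18.73 mm); the cube at (5.5, 8.5) is not intersected at this z (z outside [7.5, 18]); the r=10 cylinder at (6, 4.5) gives a regular 16-gon of circumradius 10 (constant along its height) (perimeter = 2·16·10.000·sin(180°/16) = 62.43 mm); the cube at (10.5, 8.5) (footprint 21.5×10.5) is included at this height (perimeter 64.00 mm); Subtracting the remaining from the first: starting from the r=3 cylinder, the r=10 cylinder at (6, 4.5) partially overlaps it — only the 25.90 mm² overlap (of its 306.15 mm²) is removed, clipping the outline; the 21.5×10.5 cube at (10.5, 8.5) misses the remaining region (no effect) — boundary = 8.25 mm; the cube at (8, -3.5) does not reach this height (z outside [16.5, 29]); Taking the union: only the result so far is present, so the union is just that shape — boundary = 8.25 mm; (whole slice rotated 75° about Z — lengths, areas and connectivity unchanged). So its perimeter = 8.25 mm. Layer 161 is larger (81.25 vs 8.25 mm).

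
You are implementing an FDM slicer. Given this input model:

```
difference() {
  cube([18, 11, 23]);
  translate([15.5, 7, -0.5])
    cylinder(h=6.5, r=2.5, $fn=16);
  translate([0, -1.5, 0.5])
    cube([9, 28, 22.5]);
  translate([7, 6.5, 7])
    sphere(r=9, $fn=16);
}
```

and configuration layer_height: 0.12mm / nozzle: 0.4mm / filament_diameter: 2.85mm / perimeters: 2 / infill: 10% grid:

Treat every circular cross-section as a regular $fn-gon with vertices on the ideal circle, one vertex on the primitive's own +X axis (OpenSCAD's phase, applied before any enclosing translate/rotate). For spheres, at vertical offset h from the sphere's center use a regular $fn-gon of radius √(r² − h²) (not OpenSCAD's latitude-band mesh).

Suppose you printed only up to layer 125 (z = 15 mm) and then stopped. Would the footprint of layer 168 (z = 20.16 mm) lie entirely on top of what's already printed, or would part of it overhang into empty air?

part overhangs

Compare the two slices. At z = 15: the cube is present — its section is the full 18×11 rectangle (area 198.00 mm²); the cylinder at (15.5, 7) does not reach this height (z outside [-0.5, 6]); the 9×28 cube at (0, -1.5) contributes its full rectangle (area 252.00 mm²); the sphere at (7, 6.5): section is a regular 16-gon, circumradius = √(r²−h²) = √(9²−8²) = 4.123 (area = (16/2)·4.123²·sin(360°/16) = 52.04 mm²); After the difference (first − rest): starting from the 18×11 cube (198.00 mm²), the 9×28 cube at (0, -1.5) partially overlaps it — only the 99.00 mm² overlap (of its 252.00 mm²) is removed, clipping the outline; the r=9 sphere at (7, 6.5) partially overlaps it — only the 10.41 mm² overlap (of its 52.04 mm²) is removed, clipping the outline — area = 88.59 mm². At z = 20.16: the 18×11 cube contributes its full rectangle (area 198.00 mm²); the cylinder at (15.5, 7) is absent (z outside [-0.5, 6]); the cube at (0, -1.5) (footprint 9×28) is included at this height (area 252.00 mm²); the sphere at (7, 6.5) is absent (|z−center|=13.160 > r=9); Taking the first minus the rest: starting from the 18×11 cube (198.00 mm²), the 9×28 cube at (0, -1.5) partially overlaps it — only the 99.00 mm² overlap (of its 252.00 mm²) is removed, clipping the outline — area = 99.00 mm². Checking containment: at z = 20.16 the cross-section extends beyond the z = 15 cross-section by about 10.41 mm².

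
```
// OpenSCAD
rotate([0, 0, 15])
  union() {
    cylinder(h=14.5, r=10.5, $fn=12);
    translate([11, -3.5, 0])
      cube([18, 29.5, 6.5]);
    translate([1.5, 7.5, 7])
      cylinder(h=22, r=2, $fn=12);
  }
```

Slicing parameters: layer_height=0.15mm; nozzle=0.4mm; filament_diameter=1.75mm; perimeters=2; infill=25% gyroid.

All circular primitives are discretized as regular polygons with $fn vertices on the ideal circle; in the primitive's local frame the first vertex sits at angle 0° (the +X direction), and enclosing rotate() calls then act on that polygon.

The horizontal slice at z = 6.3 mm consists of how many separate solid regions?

2

At z = 6.3 mm: the cylinder: section is a regular 12-gon, circumradius r=10.5; the cube at (11, -3.5) (footprint 18×29.5) is included at this height; the cylinder at (1.5, 7.5) is not intersected at this z (z outside [7, 29]); Combining (union): the 2 present regions are separate (no shared area or edge), so areas and boundary lengths simply add and each stays a separate island — 2 connected regions; (rotated 15° about Z; rotation is an isometry so areas/perimeters/island counts are preserved). The result has 2 disconnected regions.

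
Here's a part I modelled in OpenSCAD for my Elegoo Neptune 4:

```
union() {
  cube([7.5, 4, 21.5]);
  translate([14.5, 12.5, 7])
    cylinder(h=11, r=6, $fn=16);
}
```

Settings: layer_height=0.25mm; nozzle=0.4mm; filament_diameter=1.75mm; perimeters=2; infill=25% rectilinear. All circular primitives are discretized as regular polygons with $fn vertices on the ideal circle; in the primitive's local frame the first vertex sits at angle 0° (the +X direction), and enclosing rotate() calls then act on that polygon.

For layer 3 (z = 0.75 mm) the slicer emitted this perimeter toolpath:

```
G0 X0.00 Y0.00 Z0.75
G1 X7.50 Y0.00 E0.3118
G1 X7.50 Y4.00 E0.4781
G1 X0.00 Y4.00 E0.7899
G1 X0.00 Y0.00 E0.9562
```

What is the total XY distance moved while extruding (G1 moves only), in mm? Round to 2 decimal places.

Sum the Euclidean lengths of each G1 segment: total = 23.00 mm.

23.00 mm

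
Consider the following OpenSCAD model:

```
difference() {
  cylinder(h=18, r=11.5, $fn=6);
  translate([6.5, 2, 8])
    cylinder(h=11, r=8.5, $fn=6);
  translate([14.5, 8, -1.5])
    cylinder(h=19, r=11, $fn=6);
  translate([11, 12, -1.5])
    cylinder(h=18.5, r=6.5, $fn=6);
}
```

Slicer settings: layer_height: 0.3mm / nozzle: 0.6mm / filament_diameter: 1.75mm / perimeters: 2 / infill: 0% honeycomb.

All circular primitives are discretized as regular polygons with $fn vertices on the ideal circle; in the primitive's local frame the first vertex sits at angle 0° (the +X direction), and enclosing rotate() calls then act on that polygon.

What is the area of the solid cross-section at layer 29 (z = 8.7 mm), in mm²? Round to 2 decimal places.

At z = 8.7 mm: the r=11.5 cylinder gives a regular 6-gon of circumradius 11.5 (constant along its height) (area = (6/2)·11.500²·sin(360°/6) = 343.60 mm²); the r=8.5 cylinder at (6.5, 2) gives a regular 6-gon of circumradius 8.5 (constant along its height) (area = (6/2)·8.500²·sin(360°/6) = 187.71 mm²); the r=11 cylinder at (14.5, 8) gives a regular 6-gon of circumradius 11 (constant along its height) (area = (6/2)·11.000²·sin(360°/6) = 314.37 mm²); the r=6.5 cylinder at (11, 12) contributes a regular 6-gon of circumradius 6.5 (area = (6/2)·6.500²·sin(360°/6) = 109.77 mm²); Subtracting the remaining from the first: starting from the r=11.5 cylinder (343.60 mm²), the r=8.5 cylinder at (6.5, 2) partially overlaps it — only the 133.87 mm² overlap (of its 187.71 mm²) is removed, clipping the outline; the r=11 cylinder at (14.5, 8) partially overlaps it — only the 0.88 mm² overlap (of its 314.37 mm²) is removed, clipping the outline; the r=6.5 cylinder at (11, 12) misses the remaining region (no effect) — area = 208.85 mm². Overall, the cross-section is a single solid region. Net area = 208.85 mm².

208.85 mm²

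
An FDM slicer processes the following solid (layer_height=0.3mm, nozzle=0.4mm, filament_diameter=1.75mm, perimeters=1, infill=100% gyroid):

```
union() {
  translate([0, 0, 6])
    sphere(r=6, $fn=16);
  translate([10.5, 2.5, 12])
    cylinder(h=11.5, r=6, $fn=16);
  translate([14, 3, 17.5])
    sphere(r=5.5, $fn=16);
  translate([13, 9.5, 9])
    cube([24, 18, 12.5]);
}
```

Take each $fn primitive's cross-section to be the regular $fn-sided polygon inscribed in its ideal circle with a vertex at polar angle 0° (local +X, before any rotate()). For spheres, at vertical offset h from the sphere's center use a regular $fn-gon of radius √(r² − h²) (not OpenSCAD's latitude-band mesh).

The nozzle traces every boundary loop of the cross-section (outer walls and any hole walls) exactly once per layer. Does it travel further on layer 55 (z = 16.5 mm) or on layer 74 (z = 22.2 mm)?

layer 55 (z = 16.5 mm)

Layer 55 (z = 16.5): the sphere is not intersected at this z (|z−center|=10.500 > r=6); the cylinder at (10.5, 2.5): section is a regular 16-gon, circumradius r=6 (perimeter = 2·16·6.000·sin(180°/16) = 37.46 mm); the r=5.5 sphere at (14, 3) slices to a regular 16-gon of circumradius 5.408 (√(r²−h²) with h=1 from center) (perimeter = 2·16·5.408·sin(180°/16) = 33.76 mm); the cube at (13, 9.5) (footprint 24×18) is included at this height (perimeter 84.00 mm); Combining (union): the regions partially overlap (shared area 60.18 mm²), so the edge portions inside another operand are dropped and the merged outline is re-measured after clipping — boundary = 126.93 mm. So its perimeter = 126.93 mm. Layer 74 (z = 22.2): the sphere is not intersected at this z (|z−center|=16.200 > r=6); the cylinder at (10.5, 2.5): section is a regular 16-gon, circumradius r=6 (perimeter = 2·16·6.000·sin(180°/16) = 37.46 mm); the r=5.5 sphere at (14, 3) contributes a regular 16-gon of circumradius √(5.5²−4.7²) = 2.857 (perimeter = 2·16·2.857·sin(180°/16) = 17.83 mm); the cube at (13, 9.5) is not intersected at this z (z outside [9, 21.5]); Merging all regions: the regions partially overlap (shared area 23.84 mm²), so the edge portions inside another operand are dropped and the merged outline is re-measured after clipping — boundary = 37.78 mm. So its perimeter = 37.78 mm. Layer 55 is larger (126.93 vs 37.78 mm).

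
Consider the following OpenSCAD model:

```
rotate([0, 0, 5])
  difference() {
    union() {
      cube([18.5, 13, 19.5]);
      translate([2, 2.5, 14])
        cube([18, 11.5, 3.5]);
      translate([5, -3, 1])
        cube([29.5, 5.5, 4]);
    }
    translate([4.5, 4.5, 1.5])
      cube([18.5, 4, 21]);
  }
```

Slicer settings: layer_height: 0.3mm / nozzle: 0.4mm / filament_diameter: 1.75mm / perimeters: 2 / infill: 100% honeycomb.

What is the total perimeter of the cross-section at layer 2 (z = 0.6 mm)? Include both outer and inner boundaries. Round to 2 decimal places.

63.00 mm

At z = 0.6 mm: the cube is present — its section is the full 18.5×13 rectangle (perimeter 63.00 mm); the cube at (2, 2.5) is not intersected at this z (z outside [14, 17.5]); the cube at (5, -3) is absent (z outside [1, 5]); Taking the union: only the 18.5×13 cube is present, so the union is just that shape — boundary = 63.00 mm; the cube at (4.5, 4.5) does not reach this height (z outside [1.5, 22.5]); After the difference (first − rest): none of the subtracted shapes is present at this height, so that combined region is unchanged — boundary = 63.00 mm; (whole slice rotated 5° about Z — lengths, areas and connectivity unchanged). Overall, the cross-section is a single solid region. Total boundary length (outer) = 63.00 mm.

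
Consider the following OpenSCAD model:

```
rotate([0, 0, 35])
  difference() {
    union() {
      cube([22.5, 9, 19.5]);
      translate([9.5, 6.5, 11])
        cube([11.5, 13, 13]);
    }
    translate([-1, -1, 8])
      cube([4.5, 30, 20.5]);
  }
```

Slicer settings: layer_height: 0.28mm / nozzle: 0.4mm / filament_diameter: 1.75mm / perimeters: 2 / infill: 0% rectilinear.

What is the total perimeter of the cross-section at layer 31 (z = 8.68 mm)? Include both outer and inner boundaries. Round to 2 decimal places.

56.00 mm

At z = 8.68 mm: the 22.5×9 cube contributes its full rectangle (perimeter 63.00 mm); the cube at (9.5, 6.5) does not reach this height (z outside [11, 24]); Combining (union): only the 22.5×9 cube is present, so the union is just that shape — boundary = 63.00 mm; the cube at (-1, -1) is present — its section is the full 4.5×30 rectangle (perimeter 69.00 mm); After the difference (first − rest): starting from the result so far, the 4.5×30 cube at (-1, -1) partially overlaps it — only the 31.50 mm² overlap (of its 135.00 mm²) is removed, clipping the outline — boundary = 56.00 mm; (rotated 35° about Z; rotation is an isometry so areas/perimeters/island counts are preserved). Overall, the cross-section is a single solid region. Total boundary length (outer) = 56.00 mm.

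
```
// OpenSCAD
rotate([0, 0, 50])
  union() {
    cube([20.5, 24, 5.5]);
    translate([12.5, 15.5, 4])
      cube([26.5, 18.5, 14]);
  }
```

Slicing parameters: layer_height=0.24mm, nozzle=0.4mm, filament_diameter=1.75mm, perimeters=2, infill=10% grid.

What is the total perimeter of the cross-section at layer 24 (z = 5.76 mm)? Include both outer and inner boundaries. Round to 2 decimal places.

90.00 mm

At z = 5.76 mm: the cube does not reach this height (z outside [0, 5.5]); the 26.5×18.5 cube at (12.5, 15.5) contributes its full rectangle (perimeter 90.00 mm); Merging all regions: only the 26.5×18.5 cube at (12.5, 15.5) is present, so the union is just that shape — boundary = 90.00 mm; (rotated 50° about Z; rotation is an isometry so areas/perimeters/island counts are preserved). Overall, the cross-section is a single solid region. Total boundary length (outer) = 90.00 mm.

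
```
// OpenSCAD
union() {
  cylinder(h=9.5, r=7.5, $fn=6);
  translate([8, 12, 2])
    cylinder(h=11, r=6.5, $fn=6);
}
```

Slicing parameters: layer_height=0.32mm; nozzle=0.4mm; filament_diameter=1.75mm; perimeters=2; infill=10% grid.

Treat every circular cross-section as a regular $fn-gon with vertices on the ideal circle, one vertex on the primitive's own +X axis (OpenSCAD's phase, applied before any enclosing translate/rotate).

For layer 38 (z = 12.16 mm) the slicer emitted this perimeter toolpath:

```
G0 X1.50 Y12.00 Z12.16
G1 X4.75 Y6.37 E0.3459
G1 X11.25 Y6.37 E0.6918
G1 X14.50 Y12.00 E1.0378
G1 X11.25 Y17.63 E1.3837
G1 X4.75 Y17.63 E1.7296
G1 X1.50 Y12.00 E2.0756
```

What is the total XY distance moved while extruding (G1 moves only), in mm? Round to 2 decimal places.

39.00 mm

Sum the Euclidean lengths of each G1 segment: total = 39.00 mm.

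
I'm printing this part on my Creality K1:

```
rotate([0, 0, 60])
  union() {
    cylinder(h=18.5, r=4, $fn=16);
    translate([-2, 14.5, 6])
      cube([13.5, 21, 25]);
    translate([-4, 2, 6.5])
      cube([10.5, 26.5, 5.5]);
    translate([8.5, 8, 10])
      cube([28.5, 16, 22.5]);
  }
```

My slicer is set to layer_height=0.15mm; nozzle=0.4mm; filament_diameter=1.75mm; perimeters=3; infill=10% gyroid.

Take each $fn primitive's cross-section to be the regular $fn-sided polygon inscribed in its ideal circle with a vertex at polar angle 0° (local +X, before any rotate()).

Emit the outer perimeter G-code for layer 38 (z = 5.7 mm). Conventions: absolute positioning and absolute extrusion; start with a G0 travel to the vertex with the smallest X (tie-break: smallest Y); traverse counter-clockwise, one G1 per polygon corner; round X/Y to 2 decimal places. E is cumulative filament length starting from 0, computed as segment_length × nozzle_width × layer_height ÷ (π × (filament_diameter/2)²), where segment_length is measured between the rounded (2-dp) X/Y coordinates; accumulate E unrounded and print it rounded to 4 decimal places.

G0 X-3.97 Y0.52 Z5.70
G1 X-3.86 Y-1.04 E0.0390
G1 X-3.17 Y-2.44 E0.0779
G1 X-2.00 Y-3.46 E0.1167
G1 X-0.52 Y-3.97 E0.1557
G1 X1.04 Y-3.86 E0.1947
G1 X2.44 Y-3.17 E0.2337
G1 X3.46 Y-2.00 E0.2724
G1 X3.97 Y-0.52 E0.3114
G1 X3.86 Y1.04 E0.3504
G1 X3.17 Y2.44 E0.3894
G1 X2.00 Y3.46 E0.4281
G1 X0.52 Y3.97 E0.4671
G1 X-1.04 Y3.86 E0.5062
G1 X-2.44 Y3.17 E0.5451
G1 X-3.46 Y2.00 E0.5838
G1 X-3.97 Y0.52 E0.6229

At z = 5.7 mm: the r=4 cylinder contributes a regular 16-gon of circumradius 4; the cube at (-2, 14.5) is absent (z outside [6, 31]); the cube at (-4, 2) does not reach this height (z outside [6.5, 12]); the cube at (8.5, 8) does not reach this height (z outside [10, 32.5]); Taking the union: only the r=4 cylinder is present, so the union is just that shape — 1 connected region; (rotated 60° about Z; rotation is an isometry so areas/perimeters/island counts are preserved). The outline is a single polygon with 16 vertices. Extrusion per mm of travel: 0.4 × 0.15 / (π × 0.875²) = 0.024945. Accumulating E over each segment gives final E = 0.6229.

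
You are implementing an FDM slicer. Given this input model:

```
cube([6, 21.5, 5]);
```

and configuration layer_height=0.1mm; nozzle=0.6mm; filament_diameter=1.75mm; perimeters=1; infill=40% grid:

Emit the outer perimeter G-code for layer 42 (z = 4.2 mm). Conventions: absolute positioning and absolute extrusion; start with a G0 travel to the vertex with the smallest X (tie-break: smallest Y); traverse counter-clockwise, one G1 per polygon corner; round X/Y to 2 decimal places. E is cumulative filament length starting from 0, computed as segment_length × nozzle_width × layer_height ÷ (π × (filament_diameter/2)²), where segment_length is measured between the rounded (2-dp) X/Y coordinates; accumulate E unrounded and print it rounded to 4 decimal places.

G0 X0.00 Y0.00 Z4.20
G1 X6.00 Y0.00 E0.1497
G1 X6.00 Y21.50 E0.6860
G1 X0.00 Y21.50 E0.8357
G1 X0.00 Y0.00 E1.3720

At z = 4.2 mm: the cube (footprint 6×21.5) is included at this height. The outline is a single polygon with 4 vertices. Extrusion per mm of travel: 0.6 × 0.1 / (π × 0.875²) = 0.024945. Accumulating E over each segment gives final E = 1.3720.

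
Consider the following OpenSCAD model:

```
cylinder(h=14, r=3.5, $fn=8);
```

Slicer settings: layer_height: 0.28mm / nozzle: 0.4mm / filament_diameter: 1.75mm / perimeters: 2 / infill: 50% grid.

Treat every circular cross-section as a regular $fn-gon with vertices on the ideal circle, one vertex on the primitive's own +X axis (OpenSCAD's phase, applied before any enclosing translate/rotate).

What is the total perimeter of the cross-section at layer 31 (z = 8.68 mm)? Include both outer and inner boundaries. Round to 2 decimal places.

21.43 mm

At z = 8.68 mm: the cylinder: section is a regular 8-gon, circumradius r=3.5 (perimeter = 2·8·3.500·sin(180°/8) = 21.43 mm). Overall, the cross-section is a single solid region. Total boundary length (outer) = 21.43 mm.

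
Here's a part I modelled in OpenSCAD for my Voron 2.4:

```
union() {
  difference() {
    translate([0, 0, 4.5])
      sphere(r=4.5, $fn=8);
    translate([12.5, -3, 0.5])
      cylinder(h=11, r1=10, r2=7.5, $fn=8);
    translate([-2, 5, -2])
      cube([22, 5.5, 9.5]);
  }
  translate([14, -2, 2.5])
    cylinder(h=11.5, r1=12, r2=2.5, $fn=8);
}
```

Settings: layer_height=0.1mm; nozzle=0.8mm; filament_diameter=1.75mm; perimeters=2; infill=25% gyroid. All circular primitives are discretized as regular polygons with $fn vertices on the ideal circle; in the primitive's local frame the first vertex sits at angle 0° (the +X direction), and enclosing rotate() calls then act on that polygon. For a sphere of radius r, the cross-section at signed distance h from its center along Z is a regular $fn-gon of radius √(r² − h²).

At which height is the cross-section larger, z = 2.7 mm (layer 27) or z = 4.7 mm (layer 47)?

layer 27 (z = 2.7 mm)

Layer 27 (z = 2.7): the r=4.5 sphere contributes a regular 8-gon of circumradius √(4.5²−1.8²) = 4.124 (area = (8/2)·4.124²·sin(360°/8) = 48.11 mm²); the cone at (12.5, -3) (r1=10→r2=7.5) has section circumradius 9.500 here — a regular 8-gon (area = (8/2)·9.500²·sin(360°/8) = 255.27 mm²); the cube at (-2, 5) is present — its section is the full 22×5.5 rectangle (area 121.00 mm²); Taking the first minus the rest: starting from the r=4.5 sphere (48.11 mm²), the cone at (12.5, -3) misses the remaining region (no effect); the 22×5.5 cube at (-2, 5) misses the remaining region (no effect) — area = 48.11 mm²; the cone at (14, -2) contributes a regular 8-gon of circumradius 11.835 (interpolated between r1=12 and r2=2.5 at t=0.017) (area = (8/2)·11.835²·sin(360°/8) = 396.16 mm²); Merging all regions: the regions partially overlap — summed areas 444.27 mm² minus the doubly-counted overlap 3.75 mm² gives 440.52 mm² — area = 440.52 mm². So its area = 440.52 mm². Layer 47 (z = 4.7): the r=4.5 sphere contributes a regular 8-gon of circumradius √(4.5²−0.2²) = 4.496 (area = (8/2)·4.496²·sin(360°/8) = 57.16 mm²); the cone at (12.5, -3): at t=0.382 of its height the radius interpolates to r₁+(r₂−r₁)t = 9.045, giving a regular 8-gon of that circumradius (area = (8/2)·9.045²·sin(360°/8) = 231.42 mm²); the cube at (-2, 5) is present — its section is the full 22×5.5 rectangle (area 121.00 mm²); Taking the first minus the rest: starting from the r=4.5 sphere (57.16 mm²), the cone at (12.5, -3) misses the remaining region (no effect); the 22×5.5 cube at (-2, 5) misses the remaining region (no effect) — area = 57.16 mm²; the cone at (14, -2) (r1=12→r2=2.5) has section circumradius 10.183 here — a regular 8-gon (area = (8/2)·10.183²·sin(360°/8) = 293.27 mm²); Merging all regions: the 2 present regions are separate (no shared area or edge), so areas and boundary lengths simply add and each stays a separate island — area = 350.43 mm². So its area = 350.43 mm². Layer 27 is larger (440.52 vs 350.43 mm²).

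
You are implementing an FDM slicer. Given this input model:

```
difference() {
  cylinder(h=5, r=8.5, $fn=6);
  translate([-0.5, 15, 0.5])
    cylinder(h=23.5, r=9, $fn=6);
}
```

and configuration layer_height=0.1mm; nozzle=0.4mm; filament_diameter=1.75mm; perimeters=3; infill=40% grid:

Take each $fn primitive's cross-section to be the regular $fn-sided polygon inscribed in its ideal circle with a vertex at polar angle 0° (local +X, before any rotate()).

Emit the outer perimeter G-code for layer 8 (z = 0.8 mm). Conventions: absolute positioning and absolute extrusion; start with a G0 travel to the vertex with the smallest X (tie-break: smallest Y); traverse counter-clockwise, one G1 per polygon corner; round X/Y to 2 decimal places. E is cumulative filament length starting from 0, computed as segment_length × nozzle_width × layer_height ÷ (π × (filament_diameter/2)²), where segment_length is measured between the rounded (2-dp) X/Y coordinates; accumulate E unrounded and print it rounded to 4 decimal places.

G0 X-8.50 Y0.00 Z0.80
G1 X-4.25 Y-7.36 E0.1413
G1 X4.25 Y-7.36 E0.2827
G1 X8.50 Y0.00 E0.4240
G1 X4.25 Y7.36 E0.5654
G1 X4.09 Y7.36 E0.5680
G1 X4.00 Y7.21 E0.5709
G1 X-4.34 Y7.21 E0.7096
G1 X-8.50 Y0.00 E0.8481

At z = 0.8 mm: the cylinder: section is a regular 6-gon, circumradius r=8.5; the r=9 cylinder at (-0.5, 15) contributes a regular 6-gon of circumradius 9; After the difference (first − rest): starting from the r=8.5 cylinder, the r=9 cylinder at (-0.5, 15) partially overlaps it — only the 1.30 mm² overlap (of its 210.44 mm²) is removed, clipping the outline — 1 connected region. The outline is a single polygon with 8 vertices. Extrusion per mm of travel: 0.4 × 0.1 / (π × 0.875²) = 0.016630. Accumulating E over each segment gives final E = 0.8481.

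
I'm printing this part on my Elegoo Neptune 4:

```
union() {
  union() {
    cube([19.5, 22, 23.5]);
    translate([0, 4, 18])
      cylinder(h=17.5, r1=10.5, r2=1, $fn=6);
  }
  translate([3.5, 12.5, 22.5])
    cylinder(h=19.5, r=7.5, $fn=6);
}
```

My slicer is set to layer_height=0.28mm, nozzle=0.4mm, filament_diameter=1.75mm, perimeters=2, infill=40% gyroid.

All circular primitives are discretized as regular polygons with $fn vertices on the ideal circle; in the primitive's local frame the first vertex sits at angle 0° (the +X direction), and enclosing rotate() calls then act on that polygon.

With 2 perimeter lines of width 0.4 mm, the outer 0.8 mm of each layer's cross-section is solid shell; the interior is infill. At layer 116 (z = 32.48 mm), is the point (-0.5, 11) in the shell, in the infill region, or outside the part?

infill

At z = 32.48 mm: the cube does not reach this height (z outside [0, 23.5]); the cone at (0, 4) contributes a regular 6-gon of circumradius 2.639 (interpolated between r1=10.5 and r2=1 at t=0.827); Merging all regions: only the cone at (0, 4) is present, so the union is just that shape — 1 connected region; the r=7.5 cylinder at (3.5, 12.5) gives a regular 6-gon of circumradius 7.5 (constant along its height); Merging all regions: the regions partially overlap (shared area 0.49 mm²), so overlapping operands fuse into one piece — 1 connected region. Overall, the cross-section is a single solid region. The nearest boundary edge runs (-0.41, 6.29)→(-4.00, 12.50); distance from the point to it = 2.28 mm. The point is inside the cross-section and 2.28 mm from the nearest boundary — more than the 0.8 mm shell width (2 × 0.4), so it's in the infill interior.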